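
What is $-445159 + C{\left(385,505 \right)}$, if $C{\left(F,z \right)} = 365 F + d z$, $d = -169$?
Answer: $-389979$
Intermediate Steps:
$C{\left(F,z \right)} = - 169 z + 365 F$ ($C{\left(F,z \right)} = 365 F - 169 z = - 169 z + 365 F$)
$-445159 + C{\left(385,505 \right)} = -445159 + \left(\left(-169\right) 505 + 365 \cdot 385\right) = -445159 + \left(-85345 + 140525\right) = -445159 + 55180 = -389979$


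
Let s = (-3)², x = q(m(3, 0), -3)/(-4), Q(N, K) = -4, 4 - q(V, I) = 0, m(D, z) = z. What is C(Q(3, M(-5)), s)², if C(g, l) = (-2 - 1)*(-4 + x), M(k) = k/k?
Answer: 225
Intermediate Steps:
q(V, I) = 4 (q(V, I) = 4 - 1*0 = 4 + 0 = 4)
M(k) = 1
x = -1 (x = 4/(-4) = 4*(-¼) = -1)
s = 9
C(g, l) = 15 (C(g, l) = (-2 - 1)*(-4 - 1) = -3*(-5) = 15)
C(Q(3, M(-5)), s)² = 15² = 225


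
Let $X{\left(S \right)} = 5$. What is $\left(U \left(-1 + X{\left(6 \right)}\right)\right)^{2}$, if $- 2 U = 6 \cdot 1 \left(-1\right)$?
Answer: $144$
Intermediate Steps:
$U = 3$ ($U = - \frac{6 \cdot 1 \left(-1\right)}{2} = - \frac{6 \left(-1\right)}{2} = \left(- \frac{1}{2}\right) \left(-6\right) = 3$)
$\left(U \left(-1 + X{\left(6 \right)}\right)\right)^{2} = \left(3 \left(-1 + 5\right)\right)^{2} = \left(3 \cdot 4\right)^{2} = 12^{2} = 144$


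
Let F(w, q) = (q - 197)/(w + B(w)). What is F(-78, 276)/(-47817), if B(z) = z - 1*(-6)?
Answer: 79/7172550 ≈ 1.1014e-5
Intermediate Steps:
B(z) = 6 + z (B(z) = z + 6 = 6 + z)
F(w, q) = (-197 + q)/(6 + 2*w) (F(w, q) = (q - 197)/(w + (6 + w)) = (-197 + q)/(6 + 2*w))
F(-78, 276)/(-47817) = ((-197 + 276)/(2*(3 - 78)))/(-47817) = ((½)*79/(-75))*(-1/47817) = ((½)*(-1/75)*79)*(-1/47817) = -79/150*(-1/47817) = 79/7172550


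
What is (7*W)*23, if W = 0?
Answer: 0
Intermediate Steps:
(7*W)*23 = (7*0)*23 = 0*23 = 0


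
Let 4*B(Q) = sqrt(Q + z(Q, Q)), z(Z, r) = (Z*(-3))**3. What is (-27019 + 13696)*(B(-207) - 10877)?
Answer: 144914271 - 39969*sqrt(26609206)/4 ≈ 9.3370e+7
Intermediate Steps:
z(Z, r) = -27*Z**3 (z(Z, r) = (-3*Z)**3 = -27*Z**3)
B(Q) = sqrt(Q - 27*Q**3)/4
(-27019 + 13696)*(B(-207) - 10877) = (-27019 + 13696)*(sqrt(-207 - 27*(-207)**3)/4 - 10877) = -13323*(sqrt(-207 - 27*(-8869743))/4 - 10877) = -13323*(sqrt(-207 + 239483061)/4 - 10877) = -13323*(sqrt(239482854)/4 - 10877) = -13323*((3*sqrt(26609206))/4 - 10877) = -13323*(3*sqrt(26609206)/4 - 10877) = -13323*(-10877 + 3*sqrt(26609206)/4) = 144914271 - 39969*sqrt(26609206)/4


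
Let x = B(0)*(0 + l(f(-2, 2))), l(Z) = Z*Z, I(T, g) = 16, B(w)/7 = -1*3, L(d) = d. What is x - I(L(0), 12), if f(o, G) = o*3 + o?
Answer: -1360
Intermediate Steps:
f(o, G) = 4*o (f(o, G) = 3*o + o = 4*o)
B(w) = -21 (B(w) = 7*(-1*3) = 7*(-3) = -21)
l(Z) = Z**2
x = -1344 (x = -21*(0 + (4*(-2))**2) = -21*(0 + (-8)**2) = -21*(0 + 64) = -21*64 = -1344)
x - I(L(0), 12) = -1344 - 1*16 = -1344 - 16 = -1360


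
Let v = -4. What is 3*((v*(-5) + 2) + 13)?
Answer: 105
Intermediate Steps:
3*((v*(-5) + 2) + 13) = 3*((-4*(-5) + 2) + 13) = 3*((20 + 2) + 13) = 3*(22 + 13) = 3*35 = 105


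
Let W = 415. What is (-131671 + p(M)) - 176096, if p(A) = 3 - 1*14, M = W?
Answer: -307778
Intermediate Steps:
M = 415
p(A) = -11 (p(A) = 3 - 14 = -11)
(-131671 + p(M)) - 176096 = (-131671 - 11) - 176096 = -131682 - 176096 = -307778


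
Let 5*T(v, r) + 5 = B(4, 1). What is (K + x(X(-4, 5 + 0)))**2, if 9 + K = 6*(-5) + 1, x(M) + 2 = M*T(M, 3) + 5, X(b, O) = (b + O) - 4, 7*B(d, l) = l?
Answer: 1261129/1225 ≈ 1029.5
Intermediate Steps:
B(d, l) = l/7
T(v, r) = -34/35 (T(v, r) = -1 + ((1/7)*1)/5 = -1 + (1/5)*(1/7) = -1 + 1/35 = -34/35)
X(b, O) = -4 + O + b (X(b, O) = (O + b) - 4 = -4 + O + b)
x(M) = 3 - 34*M/35 (x(M) = -2 + (M*(-34/35) + 5) = -2 + (-34*M/35 + 5) = -2 + (5 - 34*M/35) = 3 - 34*M/35)
K = -38 (K = -9 + (6*(-5) + 1) = -9 + (-30 + 1) = -9 - 29 = -38)
(K + x(X(-4, 5 + 0)))**2 = (-38 + (3 - 34*(-4 + (5 + 0) - 4)/35))**2 = (-38 + (3 - 34*(-4 + 5 - 4)/35))**2 = (-38 + (3 - 34/35*(-3)))**2 = (-38 + (3 + 102/35))**2 = (-38 + 207/35)**2 = (-1123/35)**2 = 1261129/1225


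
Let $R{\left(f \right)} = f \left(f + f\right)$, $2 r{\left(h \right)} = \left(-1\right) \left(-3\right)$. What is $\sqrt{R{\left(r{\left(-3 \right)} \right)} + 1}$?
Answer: $\frac{\sqrt{22}}{2} \approx 2.3452$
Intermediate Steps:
$r{\left(h \right)} = \frac{3}{2}$ ($r{\left(h \right)} = \frac{\left(-1\right) \left(-3\right)}{2} = \frac{1}{2} \cdot 3 = \frac{3}{2}$)
$R{\left(f \right)} = 2 f^{2}$ ($R{\left(f \right)} = f 2 f = 2 f^{2}$)
$\sqrt{R{\left(r{\left(-3 \right)} \right)} + 1} = \sqrt{2 \left(\frac{3}{2}\right)^{2} + 1} = \sqrt{2 \cdot \frac{9}{4} + 1} = \sqrt{\frac{9}{2} + 1} = \sqrt{\frac{11}{2}} = \frac{\sqrt{22}}{2}$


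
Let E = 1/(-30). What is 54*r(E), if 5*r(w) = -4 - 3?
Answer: -378/5 ≈ -75.600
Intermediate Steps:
E = -1/30 (E = 1*(-1/30) = -1/30 ≈ -0.033333)
r(w) = -7/5 (r(w) = (-4 - 3)/5 = (⅕)*(-7) = -7/5)
54*r(E) = 54*(-7/5) = -378/5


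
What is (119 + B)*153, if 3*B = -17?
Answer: 17340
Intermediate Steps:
B = -17/3 (B = (⅓)*(-17) = -17/3 ≈ -5.6667)
(119 + B)*153 = (119 - 17/3)*153 = (340/3)*153 = 17340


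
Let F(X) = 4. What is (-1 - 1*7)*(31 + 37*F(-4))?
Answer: -1432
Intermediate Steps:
(-1 - 1*7)*(31 + 37*F(-4)) = (-1 - 1*7)*(31 + 37*4) = (-1 - 7)*(31 + 148) = -8*179 = -1432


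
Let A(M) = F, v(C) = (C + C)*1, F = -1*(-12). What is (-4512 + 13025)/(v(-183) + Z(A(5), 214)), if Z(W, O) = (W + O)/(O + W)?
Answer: -8513/365 ≈ -23.323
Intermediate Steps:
F = 12
v(C) = 2*C (v(C) = (2*C)*1 = 2*C)
A(M) = 12
Z(W, O) = 1 (Z(W, O) = (O + W)/(O + W) = 1)
(-4512 + 13025)/(v(-183) + Z(A(5), 214)) = (-4512 + 13025)/(2*(-183) + 1) = 8513/(-366 + 1) = 8513/(-365) = 8513*(-1/365) = -8513/365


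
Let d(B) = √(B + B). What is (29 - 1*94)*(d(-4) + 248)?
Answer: -16120 - 130*I*√2 ≈ -16120.0 - 183.85*I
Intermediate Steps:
d(B) = √2*√B (d(B) = √(2*B) = √2*√B)
(29 - 1*94)*(d(-4) + 248) = (29 - 1*94)*(√2*√(-4) + 248) = (29 - 94)*(√2*(2*I) + 248) = -65*(2*I*√2 + 248) = -65*(248 + 2*I*√2) = -16120 - 130*I*√2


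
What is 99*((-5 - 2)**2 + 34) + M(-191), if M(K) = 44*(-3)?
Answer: 8085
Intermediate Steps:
M(K) = -132
99*((-5 - 2)**2 + 34) + M(-191) = 99*((-5 - 2)**2 + 34) - 132 = 99*((-7)**2 + 34) - 132 = 99*(49 + 34) - 132 = 99*83 - 132 = 8217 - 132 = 8085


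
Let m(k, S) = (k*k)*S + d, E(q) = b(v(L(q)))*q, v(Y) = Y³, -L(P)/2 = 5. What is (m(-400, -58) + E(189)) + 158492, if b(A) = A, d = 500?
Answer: -9310008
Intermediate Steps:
L(P) = -10 (L(P) = -2*5 = -10)
E(q) = -1000*q (E(q) = (-10)³*q = -1000*q)
m(k, S) = 500 + S*k² (m(k, S) = (k*k)*S + 500 = k²*S + 500 = S*k² + 500 = 500 + S*k²)
(m(-400, -58) + E(189)) + 158492 = ((500 - 58*(-400)²) - 1000*189) + 158492 = ((500 - 58*160000) - 189000) + 158492 = ((500 - 9280000) - 189000) + 158492 = (-9279500 - 189000) + 158492 = -9468500 + 158492 = -9310008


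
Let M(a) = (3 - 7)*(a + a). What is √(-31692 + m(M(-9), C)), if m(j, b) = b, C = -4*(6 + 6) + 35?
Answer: I*√31705 ≈ 178.06*I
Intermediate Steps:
M(a) = -8*a
C = -13 (C = -4*12 + 35 = -48 + 35 = -13)
√(-31692 + m(M(-9), C)) = √(-31692 - 13) = √(-31705) = I*√31705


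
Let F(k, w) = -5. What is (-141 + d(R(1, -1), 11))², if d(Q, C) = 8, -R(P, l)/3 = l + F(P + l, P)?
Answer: 17689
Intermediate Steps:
R(P, l) = 15 - 3*l (R(P, l) = -3*(l - 5) = -3*(-5 + l) = 15 - 3*l)
(-141 + d(R(1, -1), 11))² = (-141 + 8)² = (-133)² = 17689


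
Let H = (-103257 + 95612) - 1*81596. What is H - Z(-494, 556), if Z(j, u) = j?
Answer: -88747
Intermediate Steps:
H = -89241 (H = -7645 - 81596 = -89241)
H - Z(-494, 556) = -89241 - 1*(-494) = -89241 + 494 = -88747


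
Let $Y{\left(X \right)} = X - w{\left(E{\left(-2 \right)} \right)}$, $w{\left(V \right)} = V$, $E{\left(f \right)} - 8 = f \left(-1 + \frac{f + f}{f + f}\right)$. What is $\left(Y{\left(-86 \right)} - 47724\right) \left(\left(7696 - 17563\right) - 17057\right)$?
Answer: $1287451832$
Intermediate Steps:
$E{\left(f \right)} = 8$ ($E{\left(f \right)} = 8 + f \left(-1 + \frac{f + f}{f + f}\right) = 8 + f \left(-1 + \frac{2 f}{2 f}\right) = 8 + f \left(-1 + 2 f \frac{1}{2 f}\right) = 8 + f \left(-1 + 1\right) = 8 + f 0 = 8 + 0 = 8$)
$Y{\left(X \right)} = -8 + X$ ($Y{\left(X \right)} = X - 8 = -8 + X$)
$\left(Y{\left(-86 \right)} - 47724\right) \left(\left(7696 - 17563\right) - 17057\right) = \left(\left(-8 - 86\right) - 47724\right) \left(\left(7696 - 17563\right) - 17057\right) = \left(-94 - 47724\right) \left(\left(7696 - 17563\right) - 17057\right) = - 47818 \left(-9867 - 17057\right) = \left(-47818\right) \left(-26924\right) = 1287451832$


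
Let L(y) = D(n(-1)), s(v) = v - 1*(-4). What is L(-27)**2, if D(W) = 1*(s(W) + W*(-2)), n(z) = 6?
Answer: 4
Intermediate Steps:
s(v) = 4 + v (s(v) = v + 4 = 4 + v)
D(W) = 4 - W (D(W) = 1*((4 + W) + W*(-2)) = 1*((4 + W) - 2*W) = 1*(4 - W) = 4 - W)
L(y) = -2 (L(y) = 4 - 1*6 = 4 - 6 = -2)
L(-27)**2 = (-2)**2 = 4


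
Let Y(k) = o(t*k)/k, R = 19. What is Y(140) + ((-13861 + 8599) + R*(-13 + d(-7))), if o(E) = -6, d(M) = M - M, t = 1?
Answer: -385633/70 ≈ -5509.0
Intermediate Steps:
d(M) = 0
Y(k) = -6/k
Y(140) + ((-13861 + 8599) + R*(-13 + d(-7))) = -6/140 + ((-13861 + 8599) + 19*(-13 + 0)) = -6*1/140 + (-5262 + 19*(-13)) = -3/70 + (-5262 - 247) = -3/70 - 5509 = -385633/70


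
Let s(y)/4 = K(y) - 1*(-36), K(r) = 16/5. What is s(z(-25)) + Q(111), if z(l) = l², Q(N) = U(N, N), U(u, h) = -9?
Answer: 739/5 ≈ 147.80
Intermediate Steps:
K(r) = 16/5 (K(r) = 16*(⅕) = 16/5)
Q(N) = -9
s(y) = 784/5 (s(y) = 4*(16/5 - 1*(-36)) = 4*(16/5 + 36) = 4*(196/5) = 784/5)
s(z(-25)) + Q(111) = 784/5 - 9 = 739/5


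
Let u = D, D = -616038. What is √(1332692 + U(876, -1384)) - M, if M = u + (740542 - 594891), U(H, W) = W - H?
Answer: 470387 + 16*√5197 ≈ 4.7154e+5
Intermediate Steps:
u = -616038
M = -470387 (M = -616038 + (740542 - 594891) = -616038 + 145651 = -470387)
√(1332692 + U(876, -1384)) - M = √(1332692 + (-1384 - 1*876)) - 1*(-470387) = √(1332692 + (-1384 - 876)) + 470387 = √(1332692 - 2260) + 470387 = √1330432 + 470387 = 16*√5197 + 470387 = 470387 + 16*√5197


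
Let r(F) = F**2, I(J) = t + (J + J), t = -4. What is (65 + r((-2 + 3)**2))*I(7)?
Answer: 660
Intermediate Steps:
I(J) = -4 + 2*J (I(J) = -4 + (J + J) = -4 + 2*J)
(65 + r((-2 + 3)**2))*I(7) = (65 + ((-2 + 3)**2)**2)*(-4 + 2*7) = (65 + (1**2)**2)*(-4 + 14) = (65 + 1**2)*10 = (65 + 1)*10 = 66*10 = 660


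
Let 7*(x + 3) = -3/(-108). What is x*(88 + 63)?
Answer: -114005/252 ≈ -452.40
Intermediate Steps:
x = -755/252 (x = -3 + (-3/(-108))/7 = -3 + (-3*(-1/108))/7 = -3 + (⅐)*(1/36) = -3 + 1/252 = -755/252 ≈ -2.9960)
x*(88 + 63) = -755*(88 + 63)/252 = -755/252*151 = -114005/252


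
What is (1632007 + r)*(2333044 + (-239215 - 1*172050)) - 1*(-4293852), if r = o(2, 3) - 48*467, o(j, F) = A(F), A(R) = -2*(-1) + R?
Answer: 3093292085136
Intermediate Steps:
A(R) = 2 + R
o(j, F) = 2 + F
r = -22411 (r = (2 + 3) - 48*467 = 5 - 22416 = -22411)
(1632007 + r)*(2333044 + (-239215 - 1*172050)) - 1*(-4293852) = (1632007 - 22411)*(2333044 + (-239215 - 1*172050)) - 1*(-4293852) = 1609596*(2333044 + (-239215 - 172050)) + 4293852 = 1609596*(2333044 - 411265) + 4293852 = 1609596*1921779 + 4293852 = 3093287791284 + 4293852 = 3093292085136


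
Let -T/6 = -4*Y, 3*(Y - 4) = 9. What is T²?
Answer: 28224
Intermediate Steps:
Y = 7 (Y = 4 + (⅓)*9 = 4 + 3 = 7)
T = 168 (T = -(-24)*7 = -6*(-28) = 168)
T² = 168² = 28224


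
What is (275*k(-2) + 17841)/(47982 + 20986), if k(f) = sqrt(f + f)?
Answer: 17841/68968 + 275*I/34484 ≈ 0.25869 + 0.0079747*I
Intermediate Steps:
k(f) = sqrt(2)*sqrt(f) (k(f) = sqrt(2*f) = sqrt(2)*sqrt(f))
(275*k(-2) + 17841)/(47982 + 20986) = (275*(sqrt(2)*sqrt(-2)) + 17841)/(47982 + 20986) = (275*(sqrt(2)*(I*sqrt(2))) + 17841)/68968 = (275*(2*I) + 17841)*(1/68968) = (550*I + 17841)*(1/68968) = (17841 + 550*I)*(1/68968) = 17841/68968 + 275*I/34484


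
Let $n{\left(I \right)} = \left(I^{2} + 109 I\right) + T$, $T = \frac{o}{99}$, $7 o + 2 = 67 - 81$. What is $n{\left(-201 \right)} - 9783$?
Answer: $\frac{6035321}{693} \approx 8709.0$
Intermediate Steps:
$o = - \frac{16}{7}$ ($o = - \frac{2}{7} + \frac{67 - 81}{7} = - \frac{2}{7} + \frac{1}{7} \left(-14\right) = - \frac{2}{7} - 2 = - \frac{16}{7} \approx -2.2857$)
$T = - \frac{16}{693}$ ($T = - \frac{16}{7 \cdot 99} = \left(- \frac{16}{7}\right) \frac{1}{99} = - \frac{16}{693} \approx -0.023088$)
$n{\left(I \right)} = - \frac{16}{693} + I^{2} + 109 I$ ($n{\left(I \right)} = \left(I^{2} + 109 I\right) - \frac{16}{693} = - \frac{16}{693} + I^{2} + 109 I$)
$n{\left(-201 \right)} - 9783 = \left(- \frac{16}{693} + \left(-201\right)^{2} + 109 \left(-201\right)\right) - 9783 = \left(- \frac{16}{693} + 40401 - 21909\right) - 9783 = \frac{12814940}{693} - 9783 = \frac{6035321}{693}$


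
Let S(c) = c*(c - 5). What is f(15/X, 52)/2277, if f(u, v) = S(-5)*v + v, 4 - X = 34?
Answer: 884/759 ≈ 1.1647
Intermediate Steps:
X = -30 (X = 4 - 1*34 = 4 - 34 = -30)
S(c) = c*(-5 + c)
f(u, v) = 51*v (f(u, v) = (-5*(-5 - 5))*v + v = (-5*(-10))*v + v = 50*v + v = 51*v)
f(15/X, 52)/2277 = (51*52)/2277 = 2652*(1/2277) = 884/759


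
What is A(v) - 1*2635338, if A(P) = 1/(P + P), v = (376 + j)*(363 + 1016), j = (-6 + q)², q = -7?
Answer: -3961202901179/1503110 ≈ -2.6353e+6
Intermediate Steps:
j = 169 (j = (-6 - 7)² = (-13)² = 169)
v = 751555 (v = (376 + 169)*(363 + 1016) = 545*1379 = 751555)
A(P) = 1/(2*P)
A(v) - 1*2635338 = (½)/751555 - 1*2635338 = (½)*(1/751555) - 2635338 = 1/1503110 - 2635338 = -3961202901179/1503110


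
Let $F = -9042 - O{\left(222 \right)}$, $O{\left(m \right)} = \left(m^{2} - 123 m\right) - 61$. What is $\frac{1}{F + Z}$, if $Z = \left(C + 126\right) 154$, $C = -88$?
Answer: $- \frac{1}{25107} \approx -3.983 \cdot 10^{-5}$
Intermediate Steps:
$O{\left(m \right)} = -61 + m^{2} - 123 m$
$Z = 5852$ ($Z = \left(-88 + 126\right) 154 = 38 \cdot 154 = 5852$)
$F = -30959$ ($F = -9042 - \left(-61 + 222^{2} - 27306\right) = -9042 - \left(-61 + 49284 - 27306\right) = -9042 - 21917 = -30959$)
$\frac{1}{F + Z} = \frac{1}{-30959 + 5852} = \frac{1}{-25107} = - \frac{1}{25107}$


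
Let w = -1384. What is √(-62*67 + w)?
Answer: I*√5538 ≈ 74.418*I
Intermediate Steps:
√(-62*67 + w) = √(-62*67 - 1384) = √(-4154 - 1384) = √(-5538) = I*√5538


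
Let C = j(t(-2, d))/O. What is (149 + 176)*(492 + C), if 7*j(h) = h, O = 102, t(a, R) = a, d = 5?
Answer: 57083975/357 ≈ 1.5990e+5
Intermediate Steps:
j(h) = h/7
C = -1/357 (C = ((1/7)*(-2))/102 = -2/7*1/102 = -1/357 ≈ -0.0028011)
(149 + 176)*(492 + C) = (149 + 176)*(492 - 1/357) = 325*(175643/357) = 57083975/357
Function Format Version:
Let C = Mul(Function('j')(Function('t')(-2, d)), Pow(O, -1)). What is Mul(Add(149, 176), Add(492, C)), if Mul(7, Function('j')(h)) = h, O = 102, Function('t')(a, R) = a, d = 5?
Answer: Rational(57083975, 357) ≈ 1.5990e+5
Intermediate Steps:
Function('j')(h) = Mul(Rational(1, 7), h)
C = Rational(-1, 357) (C = Mul(Mul(Rational(1, 7), -2), Pow(102, -1)) = Mul(Rational(-2, 7), Rational(1, 102)) = Rational(-1, 357) ≈ -0.0028011)
Mul(Add(149, 176), Add(492, C)) = Mul(Add(149, 176), Add(492, Rational(-1, 357))) = Mul(325, Rational(175643, 357)) = Rational(57083975, 357)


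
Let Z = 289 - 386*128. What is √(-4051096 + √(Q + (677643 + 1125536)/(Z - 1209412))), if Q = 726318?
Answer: √(-6416532080446695256 + 1258531*√1150413012731407549)/1258531 ≈ 2012.5*I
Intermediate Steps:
Z = -49119 (Z = 289 - 49408 = -49119)
√(-4051096 + √(Q + (677643 + 1125536)/(Z - 1209412))) = √(-4051096 + √(726318 + (677643 + 1125536)/(-49119 - 1209412))) = √(-4051096 + √(726318 + 1803179/(-1258531))) = √(-4051096 + √(726318 + 1803179*(-1/1258531))) = √(-4051096 + √(726318 - 1803179/1258531)) = √(-4051096 + √(914091915679/1258531)) = √(-4051096 + √1150413012731407549/1258531)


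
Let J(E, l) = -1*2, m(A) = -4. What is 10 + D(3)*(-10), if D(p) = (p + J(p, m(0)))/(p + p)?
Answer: 25/3 ≈ 8.3333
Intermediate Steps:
J(E, l) = -2
D(p) = (-2 + p)/(2*p) (D(p) = (p - 2)/(p + p) = (-2 + p)/((2*p)) = (-2 + p)*(1/(2*p)) = (-2 + p)/(2*p))
10 + D(3)*(-10) = 10 + ((½)*(-2 + 3)/3)*(-10) = 10 + ((½)*(⅓)*1)*(-10) = 10 + (⅙)*(-10) = 10 - 5/3 = 25/3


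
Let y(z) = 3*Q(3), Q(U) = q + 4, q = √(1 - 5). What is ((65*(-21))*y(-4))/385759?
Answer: -16380/385759 - 8190*I/385759 ≈ -0.042462 - 0.021231*I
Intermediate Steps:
q = 2*I (q = √(-4) = 2*I ≈ 2.0*I)
Q(U) = 4 + 2*I (Q(U) = 2*I + 4 = 4 + 2*I)
y(z) = 12 + 6*I (y(z) = 3*(4 + 2*I) = 12 + 6*I)
((65*(-21))*y(-4))/385759 = ((65*(-21))*(12 + 6*I))/385759 = -1365*(12 + 6*I)*(1/385759) = (-16380 - 8190*I)*(1/385759) = -16380/385759 - 8190*I/385759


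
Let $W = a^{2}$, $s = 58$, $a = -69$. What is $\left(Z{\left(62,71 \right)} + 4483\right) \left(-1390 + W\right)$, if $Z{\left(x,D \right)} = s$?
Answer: $15307711$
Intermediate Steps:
$Z{\left(x,D \right)} = 58$
$W = 4761$ ($W = \left(-69\right)^{2} = 4761$)
$\left(Z{\left(62,71 \right)} + 4483\right) \left(-1390 + W\right) = \left(58 + 4483\right) \left(-1390 + 4761\right) = 4541 \cdot 3371 = 15307711$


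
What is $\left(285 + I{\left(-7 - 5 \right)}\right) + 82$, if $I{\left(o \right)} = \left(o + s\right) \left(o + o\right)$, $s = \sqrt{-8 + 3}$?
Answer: $655 - 24 i \sqrt{5} \approx 655.0 - 53.666 i$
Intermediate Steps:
$s = i \sqrt{5}$ ($s = \sqrt{-5} = i \sqrt{5} \approx 2.2361 i$)
$I{\left(o \right)} = 2 o \left(o + i \sqrt{5}\right)$ ($I{\left(o \right)} = \left(o + i \sqrt{5}\right) \left(o + o\right) = \left(o + i \sqrt{5}\right) 2 o = 2 o \left(o + i \sqrt{5}\right)$)
$\left(285 + I{\left(-7 - 5 \right)}\right) + 82 = \left(285 + 2 \left(-7 - 5\right) \left(\left(-7 - 5\right) + i \sqrt{5}\right)\right) + 82 = \left(285 + 2 \left(-12\right) \left(-12 + i \sqrt{5}\right)\right) + 82 = \left(285 + \left(288 - 24 i \sqrt{5}\right)\right) + 82 = \left(573 - 24 i \sqrt{5}\right) + 82 = 655 - 24 i \sqrt{5}$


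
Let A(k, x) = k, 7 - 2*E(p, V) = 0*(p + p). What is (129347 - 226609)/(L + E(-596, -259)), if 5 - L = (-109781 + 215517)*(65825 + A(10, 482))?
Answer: 194524/13922259103 ≈ 1.3972e-5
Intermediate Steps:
E(p, V) = 7/2 (E(p, V) = 7/2 - 0*(p + p) = 7/2 - 0*2*p = 7/2 - 1/2*0 = 7/2 + 0 = 7/2)
L = -6961129555 (L = 5 - (-109781 + 215517)*(65825 + 10) = 5 - 105736*65835 = 5 - 1*6961129560 = 5 - 6961129560 = -6961129555)
(129347 - 226609)/(L + E(-596, -259)) = (129347 - 226609)/(-6961129555 + 7/2) = -97262/(-13922259103/2) = -97262*(-2/13922259103) = 194524/13922259103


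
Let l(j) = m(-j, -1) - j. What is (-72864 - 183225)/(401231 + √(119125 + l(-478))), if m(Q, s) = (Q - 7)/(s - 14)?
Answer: -513754227795/804930978947 + 256089*√2989290/804930978947 ≈ -0.63771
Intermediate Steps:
m(Q, s) = (-7 + Q)/(-14 + s)
l(j) = 7/15 - 14*j/15 (l(j) = (-7 - j)/(-14 - 1) - j = (-7 - j)/(-15) - j = -(-7 - j)/15 - j = (7/15 + j/15) - j = 7/15 - 14*j/15)
(-72864 - 183225)/(401231 + √(119125 + l(-478))) = (-72864 - 183225)/(401231 + √(119125 + (7/15 - 14/15*(-478)))) = -256089/(401231 + √(119125 + (7/15 + 6692/15))) = -256089/(401231 + √(119125 + 2233/5)) = -256089/(401231 + √(597858/5)) = -256089/(401231 + √2989290/5)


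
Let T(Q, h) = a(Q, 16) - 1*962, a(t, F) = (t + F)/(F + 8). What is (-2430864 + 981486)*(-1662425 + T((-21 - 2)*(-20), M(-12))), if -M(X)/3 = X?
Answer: 2410847777289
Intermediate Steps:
M(X) = -3*X
a(t, F) = (F + t)/(8 + F)
T(Q, h) = -2884/3 + Q/24 (T(Q, h) = (16 + Q)/(8 + 16) - 1*962 = (16 + Q)/24 - 962 = (2/3 + Q/24) - 962 = -2884/3 + Q/24)
(-2430864 + 981486)*(-1662425 + T((-21 - 2)*(-20), M(-12))) = (-2430864 + 981486)*(-1662425 + (-2884/3 + ((-21 - 2)*(-20))/24)) = -1449378*(-1662425 + (-2884/3 + (-23*(-20))/24)) = -1449378*(-1662425 + (-2884/3 + (1/24)*460)) = -1449378*(-1662425 + (-2884/3 + 115/6)) = -1449378*(-1662425 - 5653/6) = -1449378*(-9980203/6) = 2410847777289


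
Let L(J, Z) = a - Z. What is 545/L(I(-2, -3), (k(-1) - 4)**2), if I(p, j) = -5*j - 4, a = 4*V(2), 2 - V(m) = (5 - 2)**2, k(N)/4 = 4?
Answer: -545/172 ≈ -3.1686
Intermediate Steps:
k(N) = 16 (k(N) = 4*4 = 16)
V(m) = -7 (V(m) = 2 - (5 - 2)**2 = 2 - 1*3**2 = 2 - 1*9 = 2 - 9 = -7)
a = -28 (a = 4*(-7) = -28)
I(p, j) = -4 - 5*j
L(J, Z) = -28 - Z
545/L(I(-2, -3), (k(-1) - 4)**2) = 545/(-28 - (16 - 4)**2) = 545/(-28 - 1*12**2) = 545/(-28 - 1*144) = 545/(-28 - 144) = 545/(-172) = 545*(-1/172) = -545/172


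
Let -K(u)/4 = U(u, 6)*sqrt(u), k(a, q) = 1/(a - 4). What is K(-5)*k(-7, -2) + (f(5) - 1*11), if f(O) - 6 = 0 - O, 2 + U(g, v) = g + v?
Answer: -10 - 4*I*sqrt(5)/11 ≈ -10.0 - 0.81312*I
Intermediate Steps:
U(g, v) = -2 + g + v (U(g, v) = -2 + (g + v) = -2 + g + v)
f(O) = 6 - O (f(O) = 6 + (0 - O) = 6 - O)
k(a, q) = 1/(-4 + a)
K(u) = -4*sqrt(u)*(4 + u) (K(u) = -4*(-2 + u + 6)*sqrt(u) = -4*(4 + u)*sqrt(u) = -4*sqrt(u)*(4 + u))
K(-5)*k(-7, -2) + (f(5) - 1*11) = (4*sqrt(-5)*(-4 - 1*(-5)))/(-4 - 7) + ((6 - 1*5) - 1*11) = (4*(I*sqrt(5))*(-4 + 5))/(-11) + ((6 - 5) - 11) = (4*(I*sqrt(5))*1)*(-1/11) + (1 - 11) = (4*I*sqrt(5))*(-1/11) - 10 = -4*I*sqrt(5)/11 - 10 = -10 - 4*I*sqrt(5)/11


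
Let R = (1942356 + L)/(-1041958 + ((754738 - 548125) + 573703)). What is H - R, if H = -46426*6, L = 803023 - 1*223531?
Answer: -12146571184/43607 ≈ -2.7855e+5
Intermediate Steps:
L = 579492 (L = 803023 - 223531 = 579492)
H = -278556
R = -420308/43607 (R = (1942356 + 579492)/(-1041958 + ((754738 - 548125) + 573703)) = 2521848/(-1041958 + (206613 + 573703)) = 2521848/(-1041958 + 780316) = 2521848/(-261642) = 2521848*(-1/261642) = -420308/43607 ≈ -9.6385)
H - R = -278556 - 1*(-420308/43607) = -278556 + 420308/43607 = -12146571184/43607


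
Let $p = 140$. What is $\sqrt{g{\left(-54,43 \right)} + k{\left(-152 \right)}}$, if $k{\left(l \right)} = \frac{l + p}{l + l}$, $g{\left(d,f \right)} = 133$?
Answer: $\frac{\sqrt{192109}}{38} \approx 11.534$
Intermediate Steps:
$k{\left(l \right)} = \frac{140 + l}{2 l}$ ($k{\left(l \right)} = \frac{l + 140}{l + l} = \frac{140 + l}{2 l}$)
$\sqrt{g{\left(-54,43 \right)} + k{\left(-152 \right)}} = \sqrt{133 + \frac{140 - 152}{2 \left(-152\right)}} = \sqrt{133 + \frac{1}{2} \left(- \frac{1}{152}\right) \left(-12\right)} = \sqrt{133 + \frac{3}{76}} = \sqrt{\frac{10111}{76}} = \frac{\sqrt{192109}}{38}$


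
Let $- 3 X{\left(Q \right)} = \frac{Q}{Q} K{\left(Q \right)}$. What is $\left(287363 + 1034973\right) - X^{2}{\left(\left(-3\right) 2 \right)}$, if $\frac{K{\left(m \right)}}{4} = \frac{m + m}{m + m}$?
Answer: $\frac{11901008}{9} \approx 1.3223 \cdot 10^{6}$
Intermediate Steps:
$K{\left(m \right)} = 4$ ($K{\left(m \right)} = 4 \frac{m + m}{m + m} = 4 \frac{2 m}{2 m} = 4 \cdot 2 m \frac{1}{2 m} = 4 \cdot 1 = 4$)
$X{\left(Q \right)} = - \frac{4}{3}$ ($X{\left(Q \right)} = - \frac{\frac{Q}{Q} 4}{3} = - \frac{1 \cdot 4}{3} = \left(- \frac{1}{3}\right) 4 = - \frac{4}{3}$)
$\left(287363 + 1034973\right) - X^{2}{\left(\left(-3\right) 2 \right)} = \left(287363 + 1034973\right) - \left(- \frac{4}{3}\right)^{2} = 1322336 - \frac{16}{9} = \frac{11901008}{9}$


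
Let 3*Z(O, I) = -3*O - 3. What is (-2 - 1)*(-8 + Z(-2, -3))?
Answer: 21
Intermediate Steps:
Z(O, I) = -1 - O (Z(O, I) = (-3*O - 3)/3 = (-3 - 3*O)/3 = -1 - O)
(-2 - 1)*(-8 + Z(-2, -3)) = (-2 - 1)*(-8 + (-1 - 1*(-2))) = -3*(-8 + (-1 + 2)) = -3*(-8 + 1) = -3*(-7) = 21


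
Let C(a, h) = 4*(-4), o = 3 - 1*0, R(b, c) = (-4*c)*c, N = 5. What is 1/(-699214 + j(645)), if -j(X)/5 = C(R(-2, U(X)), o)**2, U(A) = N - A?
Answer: -1/700494 ≈ -1.4276e-6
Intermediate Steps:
U(A) = 5 - A
R(b, c) = -4*c**2
o = 3 (o = 3 + 0 = 3)
C(a, h) = -16
j(X) = -1280 (j(X) = -5*(-16)**2 = -5*256 = -1280)
1/(-699214 + j(645)) = 1/(-699214 - 1280) = 1/(-700494) = -1/700494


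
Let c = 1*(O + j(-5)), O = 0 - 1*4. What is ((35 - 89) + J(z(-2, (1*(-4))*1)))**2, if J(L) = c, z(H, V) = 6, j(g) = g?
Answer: 3969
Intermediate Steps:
O = -4 (O = 0 - 4 = -4)
c = -9 (c = 1*(-4 - 5) = 1*(-9) = -9)
J(L) = -9
((35 - 89) + J(z(-2, (1*(-4))*1)))**2 = ((35 - 89) - 9)**2 = (-54 - 9)**2 = (-63)**2 = 3969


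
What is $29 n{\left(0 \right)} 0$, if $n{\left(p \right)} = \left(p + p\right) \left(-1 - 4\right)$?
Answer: $0$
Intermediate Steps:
$n{\left(p \right)} = - 10 p$ ($n{\left(p \right)} = 2 p \left(-5\right) = - 10 p$)
$29 n{\left(0 \right)} 0 = 29 \left(\left(-10\right) 0\right) 0 = 29 \cdot 0 \cdot 0 = 0 \cdot 0 = 0$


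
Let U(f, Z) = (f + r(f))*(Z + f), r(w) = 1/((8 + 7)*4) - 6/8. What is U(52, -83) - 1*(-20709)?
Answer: 286796/15 ≈ 19120.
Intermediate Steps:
r(w) = -11/15 (r(w) = (¼)/15 - 6*⅛ = (1/15)*(¼) - ¾ = 1/60 - ¾ = -11/15)
U(f, Z) = (-11/15 + f)*(Z + f) (U(f, Z) = (f - 11/15)*(Z + f) = (-11/15 + f)*(Z + f))
U(52, -83) - 1*(-20709) = (52² - 11/15*(-83) - 11/15*52 - 83*52) - 1*(-20709) = (2704 + 913/15 - 572/15 - 4316) + 20709 = -23839/15 + 20709 = 286796/15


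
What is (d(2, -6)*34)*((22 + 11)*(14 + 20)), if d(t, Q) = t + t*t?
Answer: 228888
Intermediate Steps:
d(t, Q) = t + t²
(d(2, -6)*34)*((22 + 11)*(14 + 20)) = ((2*(1 + 2))*34)*((22 + 11)*(14 + 20)) = ((2*3)*34)*(33*34) = (6*34)*1122 = 204*1122 = 228888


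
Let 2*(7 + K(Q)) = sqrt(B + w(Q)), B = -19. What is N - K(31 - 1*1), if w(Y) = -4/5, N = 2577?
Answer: 2584 - 3*I*sqrt(55)/10 ≈ 2584.0 - 2.2249*I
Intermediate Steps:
w(Y) = -4/5 (w(Y) = -4*1/5 = -4/5)
K(Q) = -7 + 3*I*sqrt(55)/10 (K(Q) = -7 + sqrt(-19 - 4/5)/2 = -7 + sqrt(-99/5)/2 = -7 + (3*I*sqrt(55)/5)/2 = -7 + 3*I*sqrt(55)/10)
N - K(31 - 1*1) = 2577 - (-7 + 3*I*sqrt(55)/10) = 2577 + (7 - 3*I*sqrt(55)/10) = 2584 - 3*I*sqrt(55)/10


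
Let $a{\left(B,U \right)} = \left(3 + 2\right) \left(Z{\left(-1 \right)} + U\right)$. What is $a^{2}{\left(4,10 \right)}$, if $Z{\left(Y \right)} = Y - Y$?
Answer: $2500$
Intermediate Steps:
$Z{\left(Y \right)} = 0$
$a{\left(B,U \right)} = 5 U$ ($a{\left(B,U \right)} = \left(3 + 2\right) \left(0 + U\right) = 5 U$)
$a^{2}{\left(4,10 \right)} = \left(5 \cdot 10\right)^{2} = 50^{2} = 2500$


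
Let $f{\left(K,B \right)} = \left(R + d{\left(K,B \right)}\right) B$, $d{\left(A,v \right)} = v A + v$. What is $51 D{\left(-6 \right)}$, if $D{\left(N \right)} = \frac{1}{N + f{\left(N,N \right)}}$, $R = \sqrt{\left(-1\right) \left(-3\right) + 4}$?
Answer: $- \frac{527}{1908} + \frac{17 \sqrt{7}}{1908} \approx -0.25263$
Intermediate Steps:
$R = \sqrt{7}$ ($R = \sqrt{3 + 4} = \sqrt{7} \approx 2.6458$)
$d{\left(A,v \right)} = v + A v$ ($d{\left(A,v \right)} = A v + v = v + A v$)
$f{\left(K,B \right)} = B \left(\sqrt{7} + B \left(1 + K\right)\right)$ ($f{\left(K,B \right)} = \left(\sqrt{7} + B \left(1 + K\right)\right) B = B \left(\sqrt{7} + B \left(1 + K\right)\right)$)
$D{\left(N \right)} = \frac{1}{N + N \left(\sqrt{7} + N \left(1 + N\right)\right)}$
$51 D{\left(-6 \right)} = 51 \frac{1}{\left(-6\right) \left(1 + \sqrt{7} - 6 \left(1 - 6\right)\right)} = 51 \left(- \frac{1}{6 \left(1 + \sqrt{7} - -30\right)}\right) = 51 \left(- \frac{1}{6 \left(1 + \sqrt{7} + 30\right)}\right) = 51 \left(- \frac{1}{6 \left(31 + \sqrt{7}\right)}\right) = - \frac{17}{2 \left(31 + \sqrt{7}\right)}$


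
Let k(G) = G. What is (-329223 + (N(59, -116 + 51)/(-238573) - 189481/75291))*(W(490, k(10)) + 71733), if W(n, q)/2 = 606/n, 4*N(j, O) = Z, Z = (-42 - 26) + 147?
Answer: -138578748583942234177209/5867717249380 ≈ -2.3617e+10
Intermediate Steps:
Z = 79 (Z = -68 + 147 = 79)
N(j, O) = 79/4 (N(j, O) = (¼)*79 = 79/4)
W(n, q) = 1212/n (W(n, q) = 2*(606/n) = 1212/n)
(-329223 + (N(59, -116 + 51)/(-238573) - 189481/75291))*(W(490, k(10)) + 71733) = (-329223 + ((79/4)/(-238573) - 189481/75291))*(1212/490 + 71733) = (-329223 + ((79/4)*(-1/238573) - 189481*1/75291))*(1212*(1/490) + 71733) = (-329223 + (-79/954292 - 189481/75291))*(606/245 + 71733) = (-329223 - 180826150441/71849598972)*(17575191/245) = -23654721348509197/71849598972*17575191/245 = -138578748583942234177209/5867717249380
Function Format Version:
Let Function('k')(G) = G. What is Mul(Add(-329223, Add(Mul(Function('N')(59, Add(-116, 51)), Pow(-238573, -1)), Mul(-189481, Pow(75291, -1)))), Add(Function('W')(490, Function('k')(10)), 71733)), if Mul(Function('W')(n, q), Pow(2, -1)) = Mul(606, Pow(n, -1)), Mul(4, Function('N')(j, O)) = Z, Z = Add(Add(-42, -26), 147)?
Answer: Rational(-138578748583942234177209, 5867717249380) ≈ -2.3617e+10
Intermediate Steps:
Z = 79 (Z = Add(-68, 147) = 79)
Function('N')(j, O) = Rational(79, 4) (Function('N')(j, O) = Mul(Rational(1, 4), 79) = Rational(79, 4))
Function('W')(n, q) = Mul(1212, Pow(n, -1)) (Function('W')(n, q) = Mul(2, Mul(606, Pow(n, -1))) = Mul(1212, Pow(n, -1)))
Mul(Add(-329223, Add(Mul(Function('N')(59, Add(-116, 51)), Pow(-238573, -1)), Mul(-189481, Pow(75291, -1)))), Add(Function('W')(490, Function('k')(10)), 71733)) = Mul(Add(-329223, Add(Mul(Rational(79, 4), Pow(-238573, -1)), Mul(-189481, Pow(75291, -1)))), Add(Mul(1212, Pow(490, -1)), 71733)) = Mul(Add(-329223, Add(Mul(Rational(79, 4), Rational(-1, 238573)), Mul(-189481, Rational(1, 75291)))), Add(Mul(1212, Rational(1, 490)), 71733)) = Mul(Add(-329223, Add(Rational(-79, 954292), Rational(-189481, 75291))), Add(Rational(606, 245), 71733)) = Mul(Add(-329223, Rational(-180826150441, 71849598972)), Rational(17575191, 245)) = Mul(Rational(-23654721348509197, 71849598972), Rational(17575191, 245)) = Rational(-138578748583942234177209, 5867717249380)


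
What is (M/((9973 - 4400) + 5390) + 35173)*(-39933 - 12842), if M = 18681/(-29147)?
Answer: -593145074528557300/319538561 ≈ -1.8563e+9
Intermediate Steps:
M = -18681/29147 (M = 18681*(-1/29147) = -18681/29147 ≈ -0.64092)
(M/((9973 - 4400) + 5390) + 35173)*(-39933 - 12842) = (-18681/(29147*((9973 - 4400) + 5390)) + 35173)*(-39933 - 12842) = (-18681/(29147*(5573 + 5390)) + 35173)*(-52775) = (-18681/29147/10963 + 35173)*(-52775) = (-18681/29147*1/10963 + 35173)*(-52775) = (-18681/319538561 + 35173)*(-52775) = (11239129787372/319538561)*(-52775) = -593145074528557300/319538561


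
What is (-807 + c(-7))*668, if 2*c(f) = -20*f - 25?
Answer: -500666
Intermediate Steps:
c(f) = -25/2 - 10*f (c(f) = (-20*f - 25)/2 = (-25 - 20*f)/2 = -25/2 - 10*f)
(-807 + c(-7))*668 = (-807 + (-25/2 - 10*(-7)))*668 = (-807 + (-25/2 + 70))*668 = (-807 + 115/2)*668 = -1499/2*668 = -500666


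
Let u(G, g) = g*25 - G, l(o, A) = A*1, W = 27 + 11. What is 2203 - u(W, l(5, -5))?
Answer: 2366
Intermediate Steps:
W = 38
l(o, A) = A
u(G, g) = -G + 25*g (u(G, g) = 25*g - G = -G + 25*g)
2203 - u(W, l(5, -5)) = 2203 - (-1*38 + 25*(-5)) = 2203 - (-38 - 125) = 2203 - 1*(-163) = 2203 + 163 = 2366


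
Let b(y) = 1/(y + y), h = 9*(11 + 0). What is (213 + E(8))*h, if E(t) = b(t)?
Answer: 337491/16 ≈ 21093.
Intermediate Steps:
h = 99 (h = 9*11 = 99)
b(y) = 1/(2*y)
E(t) = 1/(2*t)
(213 + E(8))*h = (213 + (½)/8)*99 = (213 + (½)*(⅛))*99 = (213 + 1/16)*99 = (3409/16)*99 = 337491/16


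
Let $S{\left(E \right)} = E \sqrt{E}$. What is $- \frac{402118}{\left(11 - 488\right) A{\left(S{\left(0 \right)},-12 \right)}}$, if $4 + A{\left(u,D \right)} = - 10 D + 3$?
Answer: $\frac{23654}{3339} \approx 7.0842$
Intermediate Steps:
$S{\left(E \right)} = E^{\frac{3}{2}}$
$A{\left(u,D \right)} = -1 - 10 D$ ($A{\left(u,D \right)} = -4 - \left(-3 + 10 D\right) = -1 - 10 D$)
$- \frac{402118}{\left(11 - 488\right) A{\left(S{\left(0 \right)},-12 \right)}} = - \frac{402118}{\left(11 - 488\right) \left(-1 - -120\right)} = - \frac{402118}{\left(-477\right) \left(-1 + 120\right)} = - \frac{402118}{\left(-477\right) 119} = - \frac{402118}{-56763} = \left(-402118\right) \left(- \frac{1}{56763}\right) = \frac{23654}{3339}$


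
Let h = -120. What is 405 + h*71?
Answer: -8115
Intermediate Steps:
405 + h*71 = 405 - 120*71 = 405 - 8520 = -8115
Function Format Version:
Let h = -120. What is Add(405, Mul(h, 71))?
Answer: -8115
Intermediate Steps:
Add(405, Mul(h, 71)) = Add(405, Mul(-120, 71)) = Add(405, -8520) = -8115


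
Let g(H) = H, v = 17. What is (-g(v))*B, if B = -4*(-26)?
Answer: -1768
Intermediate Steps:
B = 104
(-g(v))*B = -1*17*104 = -17*104 = -1768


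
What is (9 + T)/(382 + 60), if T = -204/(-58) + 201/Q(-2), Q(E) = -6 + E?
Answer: -225/7888 ≈ -0.028524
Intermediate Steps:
T = -5013/232 (T = -204/(-58) + 201/(-6 - 2) = -204*(-1/58) + 201/(-8) = 102/29 + 201*(-⅛) = 102/29 - 201/8 = -5013/232 ≈ -21.608)
(9 + T)/(382 + 60) = (9 - 5013/232)/(382 + 60) = -2925/232/442 = -2925/232*1/442 = -225/7888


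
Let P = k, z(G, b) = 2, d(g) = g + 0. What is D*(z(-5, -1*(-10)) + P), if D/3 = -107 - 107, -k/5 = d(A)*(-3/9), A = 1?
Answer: -2354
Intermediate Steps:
d(g) = g
k = 5/3 (k = -5*(-3/9) = -5*(-3*1/9) = -5*(-1)/3 = -5*(-1/3) = 5/3 ≈ 1.6667)
P = 5/3 ≈ 1.6667
D = -642 (D = 3*(-107 - 107) = 3*(-214) = -642)
D*(z(-5, -1*(-10)) + P) = -642*(2 + 5/3) = -642*11/3 = -2354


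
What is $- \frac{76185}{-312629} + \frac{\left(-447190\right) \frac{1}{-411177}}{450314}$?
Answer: $\frac{7053229951506220}{28942998924055281} \approx 0.24369$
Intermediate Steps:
$- \frac{76185}{-312629} + \frac{\left(-447190\right) \frac{1}{-411177}}{450314} = \left(-76185\right) \left(- \frac{1}{312629}\right) + \left(-447190\right) \left(- \frac{1}{411177}\right) \frac{1}{450314} = \frac{76185}{312629} + \frac{447190}{411177} \cdot \frac{1}{450314} = \frac{76185}{312629} + \frac{223595}{92579379789} = \frac{7053229951506220}{28942998924055281}$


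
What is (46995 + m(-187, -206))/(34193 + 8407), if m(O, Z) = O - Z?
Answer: 23507/21300 ≈ 1.1036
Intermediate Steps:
(46995 + m(-187, -206))/(34193 + 8407) = (46995 + (-187 - 1*(-206)))/(34193 + 8407) = (46995 + (-187 + 206))/42600 = (46995 + 19)*(1/42600) = 47014*(1/42600) = 23507/21300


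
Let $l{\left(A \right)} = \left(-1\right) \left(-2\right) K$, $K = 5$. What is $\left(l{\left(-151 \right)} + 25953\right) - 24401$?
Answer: $1562$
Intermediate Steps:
$l{\left(A \right)} = 10$ ($l{\left(A \right)} = \left(-1\right) \left(-2\right) 5 = 2 \cdot 5 = 10$)
$\left(l{\left(-151 \right)} + 25953\right) - 24401 = \left(10 + 25953\right) - 24401 = 25963 - 24401 = 1562$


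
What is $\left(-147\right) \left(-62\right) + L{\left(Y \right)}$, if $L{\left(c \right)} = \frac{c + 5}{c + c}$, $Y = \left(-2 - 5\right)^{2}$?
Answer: $\frac{446613}{49} \approx 9114.5$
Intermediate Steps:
$Y = 49$ ($Y = \left(-7\right)^{2} = 49$)
$L{\left(c \right)} = \frac{5 + c}{2 c}$
$\left(-147\right) \left(-62\right) + L{\left(Y \right)} = \left(-147\right) \left(-62\right) + \frac{5 + 49}{2 \cdot 49} = 9114 + \frac{1}{2} \cdot \frac{1}{49} \cdot 54 = 9114 + \frac{27}{49} = \frac{446613}{49}$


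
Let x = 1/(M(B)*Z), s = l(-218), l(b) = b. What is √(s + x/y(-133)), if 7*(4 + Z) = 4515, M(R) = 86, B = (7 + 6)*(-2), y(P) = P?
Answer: 23*I*√22152210279990/7331758 ≈ 14.765*I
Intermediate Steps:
s = -218
B = -26 (B = 13*(-2) = -26)
Z = 641 (Z = -4 + (⅐)*4515 = -4 + 645 = 641)
x = 1/55126 (x = 1/(86*641) = (1/86)*(1/641) = 1/55126 ≈ 1.8140e-5)
√(s + x/y(-133)) = √(-218 + (1/55126)/(-133)) = √(-218 + (1/55126)*(-1/133)) = √(-218 - 1/7331758) = √(-1598323245/7331758) = 23*I*√22152210279990/7331758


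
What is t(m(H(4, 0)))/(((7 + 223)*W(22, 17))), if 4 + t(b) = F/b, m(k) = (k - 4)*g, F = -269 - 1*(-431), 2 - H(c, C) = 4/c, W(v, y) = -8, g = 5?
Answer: 37/4600 ≈ 0.0080435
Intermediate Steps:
H(c, C) = 2 - 4/c
F = 162 (F = -269 + 431 = 162)
m(k) = -20 + 5*k (m(k) = (k - 4)*5 = (-4 + k)*5 = -20 + 5*k)
t(b) = -4 + 162/b
t(m(H(4, 0)))/(((7 + 223)*W(22, 17))) = (-4 + 162/(-20 + 5*(2 - 4/4)))/(((7 + 223)*(-8))) = (-4 + 162/(-20 + 5*(2 - 4*¼)))/((230*(-8))) = (-4 + 162/(-20 + 5*(2 - 1)))/(-1840) = (-4 + 162/(-20 + 5*1))*(-1/1840) = (-4 + 162/(-20 + 5))*(-1/1840) = (-4 + 162/(-15))*(-1/1840) = (-4 + 162*(-1/15))*(-1/1840) = (-4 - 54/5)*(-1/1840) = -74/5*(-1/1840) = 37/4600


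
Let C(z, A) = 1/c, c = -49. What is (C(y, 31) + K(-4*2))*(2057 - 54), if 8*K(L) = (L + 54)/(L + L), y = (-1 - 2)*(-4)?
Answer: -2385573/3136 ≈ -760.71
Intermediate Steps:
y = 12 (y = -3*(-4) = 12)
C(z, A) = -1/49 (C(z, A) = 1/(-49) = -1/49)
K(L) = (54 + L)/(16*L) (K(L) = ((L + 54)/(L + L))/8 = ((54 + L)/((2*L)))/8 = ((54 + L)*(1/(2*L)))/8 = ((54 + L)/(2*L))/8 = (54 + L)/(16*L))
(C(y, 31) + K(-4*2))*(2057 - 54) = (-1/49 + (54 - 4*2)/(16*((-4*2))))*(2057 - 54) = (-1/49 + (1/16)*(54 - 8)/(-8))*2003 = (-1/49 + (1/16)*(-⅛)*46)*2003 = (-1/49 - 23/64)*2003 = -1191/3136*2003 = -2385573/3136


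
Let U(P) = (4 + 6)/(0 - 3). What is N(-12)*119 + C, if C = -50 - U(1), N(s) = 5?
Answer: 1645/3 ≈ 548.33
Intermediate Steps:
U(P) = -10/3 (U(P) = 10/(-3) = 10*(-⅓) = -10/3)
C = -140/3 (C = -50 - 1*(-10/3) = -50 + 10/3 = -140/3 ≈ -46.667)
N(-12)*119 + C = 5*119 - 140/3 = 595 - 140/3 = 1645/3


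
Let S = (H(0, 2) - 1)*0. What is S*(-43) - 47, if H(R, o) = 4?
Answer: -47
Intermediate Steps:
S = 0 (S = (4 - 1)*0 = 3*0 = 0)
S*(-43) - 47 = 0*(-43) - 47 = 0 - 47 = -47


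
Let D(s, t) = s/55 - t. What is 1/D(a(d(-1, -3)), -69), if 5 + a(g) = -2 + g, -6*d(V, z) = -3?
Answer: 110/7577 ≈ 0.014518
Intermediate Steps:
d(V, z) = ½ (d(V, z) = -⅙*(-3) = ½)
a(g) = -7 + g (a(g) = -5 + (-2 + g) = -7 + g)
D(s, t) = -t + s/55 (D(s, t) = s*(1/55) - t = s/55 - t = -t + s/55)
1/D(a(d(-1, -3)), -69) = 1/(-1*(-69) + (-7 + ½)/55) = 1/(69 + (1/55)*(-13/2)) = 1/(69 - 13/110) = 1/(7577/110) = 110/7577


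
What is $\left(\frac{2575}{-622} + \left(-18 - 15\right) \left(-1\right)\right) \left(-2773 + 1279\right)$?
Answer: $- \frac{13409397}{311} \approx -43117.0$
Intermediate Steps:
$\left(\frac{2575}{-622} + \left(-18 - 15\right) \left(-1\right)\right) \left(-2773 + 1279\right) = \left(2575 \left(- \frac{1}{622}\right) - -33\right) \left(-1494\right) = \left(- \frac{2575}{622} + 33\right) \left(-1494\right) = \frac{17951}{622} \left(-1494\right) = - \frac{13409397}{311}$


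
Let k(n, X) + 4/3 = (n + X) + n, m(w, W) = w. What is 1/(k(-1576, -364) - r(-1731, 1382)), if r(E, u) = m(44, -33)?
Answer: -3/10684 ≈ -0.00028079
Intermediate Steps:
r(E, u) = 44
k(n, X) = -4/3 + X + 2*n (k(n, X) = -4/3 + ((n + X) + n) = -4/3 + ((X + n) + n) = -4/3 + (X + 2*n) = -4/3 + X + 2*n)
1/(k(-1576, -364) - r(-1731, 1382)) = 1/((-4/3 - 364 + 2*(-1576)) - 1*44) = 1/((-4/3 - 364 - 3152) - 44) = 1/(-10552/3 - 44) = 1/(-10684/3) = -3/10684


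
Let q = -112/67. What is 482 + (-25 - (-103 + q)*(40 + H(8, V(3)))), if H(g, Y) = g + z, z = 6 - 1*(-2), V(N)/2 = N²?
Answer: 423347/67 ≈ 6318.6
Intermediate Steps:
q = -112/67 (q = -112*1/67 = -112/67 ≈ -1.6716)
V(N) = 2*N²
z = 8 (z = 6 + 2 = 8)
H(g, Y) = 8 + g (H(g, Y) = g + 8 = 8 + g)
482 + (-25 - (-103 + q)*(40 + H(8, V(3)))) = 482 + (-25 - (-103 - 112/67)*(40 + (8 + 8))) = 482 + (-25 - (-7013)*(40 + 16)/67) = 482 + (-25 - (-7013)*56/67) = 482 + (-25 - 1*(-392728/67)) = 482 + (-25 + 392728/67) = 482 + 391053/67 = 423347/67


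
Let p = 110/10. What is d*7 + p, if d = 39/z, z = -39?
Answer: 4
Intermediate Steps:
d = -1 (d = 39/(-39) = 39*(-1/39) = -1)
p = 11 (p = 110*(⅒) = 11)
d*7 + p = -1*7 + 11 = -7 + 11 = 4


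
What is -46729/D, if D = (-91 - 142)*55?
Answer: 46729/12815 ≈ 3.6464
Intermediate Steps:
D = -12815 (D = -233*55 = -12815)
-46729/D = -46729/(-12815) = -46729*(-1/12815) = 46729/12815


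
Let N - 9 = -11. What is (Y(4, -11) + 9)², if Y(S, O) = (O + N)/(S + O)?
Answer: 5776/49 ≈ 117.88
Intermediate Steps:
N = -2 (N = 9 - 11 = -2)
Y(S, O) = (-2 + O)/(O + S) (Y(S, O) = (O - 2)/(S + O) = (-2 + O)/(O + S))
(Y(4, -11) + 9)² = ((-2 - 11)/(-11 + 4) + 9)² = (-13/(-7) + 9)² = (-⅐*(-13) + 9)² = (13/7 + 9)² = (76/7)² = 5776/49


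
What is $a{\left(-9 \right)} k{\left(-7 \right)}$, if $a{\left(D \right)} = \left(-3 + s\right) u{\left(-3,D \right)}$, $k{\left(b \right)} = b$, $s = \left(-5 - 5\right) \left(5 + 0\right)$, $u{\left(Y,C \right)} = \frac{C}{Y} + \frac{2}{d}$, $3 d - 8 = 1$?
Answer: $\frac{4081}{3} \approx 1360.3$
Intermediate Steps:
$d = 3$ ($d = \frac{8}{3} + \frac{1}{3} \cdot 1 = \frac{8}{3} + \frac{1}{3} = 3$)
$u{\left(Y,C \right)} = \frac{2}{3} + \frac{C}{Y}$ ($u{\left(Y,C \right)} = \frac{C}{Y} + \frac{2}{3} = \frac{2}{3} + \frac{C}{Y}$)
$s = -50$ ($s = \left(-10\right) 5 = -50$)
$a{\left(D \right)} = - \frac{106}{3} + \frac{53 D}{3}$ ($a{\left(D \right)} = \left(-3 - 50\right) \left(\frac{2}{3} + \frac{D}{-3}\right) = - 53 \left(\frac{2}{3} + D \left(- \frac{1}{3}\right)\right) = - 53 \left(\frac{2}{3} - \frac{D}{3}\right) = - \frac{106}{3} + \frac{53 D}{3}$)
$a{\left(-9 \right)} k{\left(-7 \right)} = \left(- \frac{106}{3} + \frac{53}{3} \left(-9\right)\right) \left(-7\right) = \left(- \frac{106}{3} - 159\right) \left(-7\right) = \left(- \frac{583}{3}\right) \left(-7\right) = \frac{4081}{3}$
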